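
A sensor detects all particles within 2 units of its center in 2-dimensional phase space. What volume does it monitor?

The n-ball volume is π^(n/2)·r^n/Γ(n/2+1). With n=2, r=2: V = 4·π ≈ 12.5664.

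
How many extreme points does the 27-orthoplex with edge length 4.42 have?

Number of vertices = 2n = 54.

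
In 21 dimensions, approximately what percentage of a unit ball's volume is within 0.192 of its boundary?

1 - (1-0.192)^21 ≈ 0.988633 ≈ 98.86%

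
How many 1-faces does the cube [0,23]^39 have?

The 39-cube has n·2^(n-1) = 39·2^38 = 39·274877906944 = 10720238370816 edges.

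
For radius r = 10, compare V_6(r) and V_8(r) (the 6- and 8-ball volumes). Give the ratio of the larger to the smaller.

V_6(10) ≈ 5.16771e+06, V_8(10) ≈ 4.05871e+08. The 8-ball is larger by a factor of 78.54.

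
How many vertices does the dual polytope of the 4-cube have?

The vertices are ±e_1, ..., ±e_4, so there are 2·4 = 8.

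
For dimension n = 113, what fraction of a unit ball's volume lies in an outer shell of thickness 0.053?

1 - (1-0.053)^113 ≈ 0.997874 ≈ 99.79%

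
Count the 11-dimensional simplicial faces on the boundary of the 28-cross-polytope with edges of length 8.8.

Number of 11-faces = 2^(11+1) · C(28,11+1) = 4096 · 30421755 = 124607508480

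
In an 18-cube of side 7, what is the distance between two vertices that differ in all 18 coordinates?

d = √(7² + 7² + ... + 7²) [18 terms] = √(18·7²) = 7√18 ≈ 29.6985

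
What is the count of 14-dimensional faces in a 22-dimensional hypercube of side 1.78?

Choose 14 of 22 axes to span the face (C(22,14) = 319770 ways), then fix each of the remaining 8 coordinates at one of its two extreme values (2^8 = 256 ways): 319770·256 = 81861120.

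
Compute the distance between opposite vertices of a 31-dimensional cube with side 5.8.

The space diagonal of an n-cube of side s is s√n. Here 5.8·√31 ≈ 32.293.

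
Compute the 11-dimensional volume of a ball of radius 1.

The n-ball volume is π^(n/2)·r^n/Γ(n/2+1). With n=11, r=1: V = 64·π^5/10395 ≈ 1.8841.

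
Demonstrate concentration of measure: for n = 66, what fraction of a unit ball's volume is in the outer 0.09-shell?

1 - (1-0.09)^66 ≈ 0.99802 ≈ 99.80%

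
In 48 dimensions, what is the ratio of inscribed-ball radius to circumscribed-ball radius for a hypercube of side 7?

Ratio = (s/2)/(s√48/2) = 48^(-1/2) ≈ 0.144338.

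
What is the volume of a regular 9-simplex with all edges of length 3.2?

For a regular n-simplex with edge a, V = (a^n / n!)·√((n+1)/2^n). With a=3.2, n=9: V ≈ 0.0135504.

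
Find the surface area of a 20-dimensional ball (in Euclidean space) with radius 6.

|∂B_20(6)| = 117546246144·π^10/35 ≈ 3.14514e+14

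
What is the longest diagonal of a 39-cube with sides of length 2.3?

The space diagonal of an n-cube of side s is s√n. Here 2.3·√39 ≈ 14.3635.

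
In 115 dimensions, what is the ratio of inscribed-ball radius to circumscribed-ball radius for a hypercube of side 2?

r_in = 2/2 (half the side); r_out = 2√115/2 (half the diagonal). Ratio = 1/√115 ≈ 0.0932505.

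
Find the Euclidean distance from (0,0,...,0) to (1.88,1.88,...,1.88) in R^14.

||(1.88,1.88,...,1.88)|| = √(14)·1.88 ≈ 7.03432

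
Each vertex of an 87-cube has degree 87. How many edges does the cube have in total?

The 87-cube has n·2^(n-1) = 87·2^86 = 87·77371252455336267181195264 = 6731298963614255244763987968 edges.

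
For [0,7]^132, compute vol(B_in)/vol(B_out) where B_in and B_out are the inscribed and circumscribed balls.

V_in/V_out = n^(-n/2) = 132^(-132/2) ≈ 1.10185e-140.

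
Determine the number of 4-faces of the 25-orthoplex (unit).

Number of 4-faces = 2^(4+1) · C(25,4+1) = 32 · 53130 = 1700160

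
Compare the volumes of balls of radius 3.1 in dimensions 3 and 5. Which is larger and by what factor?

V_3(3.1) ≈ 124.788, V_5(3.1) ≈ 1506.98. The 5-ball is larger by a factor of 12.08.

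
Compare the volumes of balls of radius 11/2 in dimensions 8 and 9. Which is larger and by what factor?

V_8(11/2) ≈ 3.39852e+06, V_9(11/2) ≈ 1.51908e+07. The 9-ball is larger by a factor of 4.47.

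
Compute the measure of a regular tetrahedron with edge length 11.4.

Volume = (√2/12) · 11.4³ = 174.602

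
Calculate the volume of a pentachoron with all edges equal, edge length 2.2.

V = (2.2^4 / 4!) · √((4+1) / 2^4) ≈ 0.545638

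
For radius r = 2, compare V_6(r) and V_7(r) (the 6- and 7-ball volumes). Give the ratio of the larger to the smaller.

V_6(2) ≈ 330.734, V_7(2) ≈ 604.77. The 7-ball is larger by a factor of 1.829.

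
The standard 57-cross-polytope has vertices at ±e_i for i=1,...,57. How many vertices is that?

The vertices are ±e_1, ..., ±e_57, so there are 2·57 = 114.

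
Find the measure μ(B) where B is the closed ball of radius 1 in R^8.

The n-ball volume is π^(n/2)·r^n/Γ(n/2+1). With n=8, r=1: V = π^4/24 ≈ 4.05871.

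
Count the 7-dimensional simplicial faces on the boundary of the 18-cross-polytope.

Each 7-face is the convex hull of 8 vertices, one chosen as ±e_i from each of 8 distinct axes: 2^8·C(18,8) = 11202048.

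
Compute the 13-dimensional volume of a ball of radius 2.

V = 1048576·π^6/135135 ≈ 7459.87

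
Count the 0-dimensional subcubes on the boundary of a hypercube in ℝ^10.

An n-cube has C(n,k)·2^(n-k) k-faces. Here C(10,0)·2^10 = 1·1024 = 1024.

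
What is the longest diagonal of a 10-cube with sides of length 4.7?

d = √(4.7² + 4.7² + ... + 4.7²) [10 terms] = √(10·4.7²) = 4.7√10 ≈ 14.8627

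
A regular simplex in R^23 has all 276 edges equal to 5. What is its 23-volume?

Volume = 5^23 · √(24/2^23) / 23! ≈ 7.79967e-10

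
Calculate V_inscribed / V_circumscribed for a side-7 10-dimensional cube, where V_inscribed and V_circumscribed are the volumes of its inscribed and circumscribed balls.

Volume scales as r^n, and r_in/r_out = 1/√10, giving (1/√10)^10 ≈ 1e-05.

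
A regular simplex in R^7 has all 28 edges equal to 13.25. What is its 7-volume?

For a regular n-simplex with edge a, V = (a^n / n!)·√((n+1)/2^n). With a=13.25, n=7: V ≈ 3556.48.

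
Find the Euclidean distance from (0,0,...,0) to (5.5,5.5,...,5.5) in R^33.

The space diagonal of an n-cube of side s is s√n. Here 5.5·√33 ≈ 31.5951.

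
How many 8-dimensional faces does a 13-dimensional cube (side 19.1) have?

An n-cube has C(n,k)·2^(n-k) k-faces. Here C(13,8)·2^5 = 1287·32 = 41184.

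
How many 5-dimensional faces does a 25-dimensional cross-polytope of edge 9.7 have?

f_5(25-orthoplex) = 2^6 · (25 choose 6) = 11334400.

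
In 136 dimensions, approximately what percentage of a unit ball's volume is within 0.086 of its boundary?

1 - (1-0.086)^136 ≈ 0.999995117 ≈ 99.999512%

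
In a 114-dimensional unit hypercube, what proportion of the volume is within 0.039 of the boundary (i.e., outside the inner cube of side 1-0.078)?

The inner cube has side 1-2·0.039 = 0.922 and volume (0.922)^114 ≈ 9.535e-05, so the shell holds 0.999905 of the volume.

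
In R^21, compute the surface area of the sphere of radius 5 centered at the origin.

S_21(5) = 2·π^(21/2)·(5)^20 / Γ(21/2) = 7812500000000000·π^10/26189163 ≈ 2.79362e+13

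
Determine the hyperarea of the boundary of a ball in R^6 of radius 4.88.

S_6(4.88) = 2·π^(6/2)·(4.88)^5 / Γ(6/2) ≈ 85812.1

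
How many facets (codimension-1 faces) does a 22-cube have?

An n-cube has C(n,k)·2^(n-k) k-faces. Here C(22,21)·2^1 = 22·2 = 44.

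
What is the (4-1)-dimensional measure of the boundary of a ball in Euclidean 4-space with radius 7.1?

The surface area of an n-ball is 2π^(n/2) r^(n-1) / Γ(n/2). For n=4, r=7.1: 7064.88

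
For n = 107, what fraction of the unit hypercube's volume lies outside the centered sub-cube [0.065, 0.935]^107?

1 - (1 - 2·0.065)^107 = 1 - 0.87^107 ≈ 0.9999996623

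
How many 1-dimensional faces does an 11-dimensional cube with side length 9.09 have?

Choose 1 of 11 axes to span the face (C(11,1) = 11 ways), then fix each of the remaining 10 coordinates at one of its two extreme values (2^10 = 1024 ways): 11·1024 = 11264.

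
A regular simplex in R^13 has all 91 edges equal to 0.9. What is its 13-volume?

For a regular n-simplex with edge a, V = (a^n / n!)·√((n+1)/2^n). With a=0.9, n=13: V ≈ 1.68749e-12.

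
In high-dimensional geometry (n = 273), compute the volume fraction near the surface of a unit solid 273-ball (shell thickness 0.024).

1 - (1-0.024)^273 ≈ 0.998682 ≈ 99.87%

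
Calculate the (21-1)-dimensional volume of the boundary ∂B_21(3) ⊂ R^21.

S = n·V_n(r)/r = 21·V_21(3)/3 (volume-to-surface relation), giving 88159684608·π^10/8083075 ≈ 1.02139e+09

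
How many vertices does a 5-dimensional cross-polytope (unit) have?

Number of vertices = 2n = 10.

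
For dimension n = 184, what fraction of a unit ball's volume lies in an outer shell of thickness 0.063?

1 - (1-0.063)^184 ≈ 0.999994 ≈ 99.999369%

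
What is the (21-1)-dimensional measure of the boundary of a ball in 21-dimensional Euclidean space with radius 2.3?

|∂B_21(2.3)| ≈ 5.02717e+06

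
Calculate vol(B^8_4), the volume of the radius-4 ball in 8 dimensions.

Volume = π^{8/2}·(4)^8/Γ(5) = 8192·π^4/3 ≈ 265992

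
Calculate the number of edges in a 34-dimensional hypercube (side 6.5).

Number of 1-faces = C(34,1)·2^(34-1) = 34·8589934592 = 292057776128.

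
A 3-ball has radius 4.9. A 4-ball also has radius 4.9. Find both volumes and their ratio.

V_3(4.9) ≈ 492.807. V_4(4.9) ≈ 2844.82. Ratio V_3/V_4 ≈ 0.1732.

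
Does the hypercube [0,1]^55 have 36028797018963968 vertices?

True. The 55-cube has 2^55 = 36028797018963968 vertices.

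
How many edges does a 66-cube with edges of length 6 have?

Each of the 2^66 = 73786976294838206464 vertices has degree 66; total edges = 66·2^66/2 = 2434970217729660813312.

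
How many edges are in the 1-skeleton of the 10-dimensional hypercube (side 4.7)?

Number of 1-faces = C(10,1)·2^(10-1) = 10·512 = 5120.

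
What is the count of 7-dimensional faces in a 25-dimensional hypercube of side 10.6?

f_7(25-cube) = (25 choose 7) · 2^18 = 126012620800.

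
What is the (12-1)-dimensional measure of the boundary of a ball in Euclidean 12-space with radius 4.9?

S_12(4.9) = 2·π^(12/2)·(4.9)^11 / Γ(12/2) ≈ 6.26477e+08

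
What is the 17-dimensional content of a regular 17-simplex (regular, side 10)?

For a regular n-simplex with edge a, V = (a^n / n!)·√((n+1)/2^n). With a=10, n=17: V ≈ 3.29468.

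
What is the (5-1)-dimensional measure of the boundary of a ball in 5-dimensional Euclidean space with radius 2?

The surface area of an n-ball is 2π^(n/2) r^(n-1) / Γ(n/2). For n=5, r=2: 128·π^2/3 ≈ 421.103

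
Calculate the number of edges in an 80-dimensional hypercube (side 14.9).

Each of the 2^80 = 1208925819614629174706176 vertices has degree 80; total edges = 80·2^80/2 = 48357032784585166988247040.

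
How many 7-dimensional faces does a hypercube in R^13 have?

f_7(13-cube) = (13 choose 7) · 2^6 = 109824.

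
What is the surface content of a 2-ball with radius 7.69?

S = n·V_n(r)/r = 2·V_2(7.69)/7.69 (volume-to-surface relation), giving 2πr = 2π·7.69 ≈ 48.3177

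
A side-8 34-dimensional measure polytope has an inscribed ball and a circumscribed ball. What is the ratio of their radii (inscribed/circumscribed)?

r_in = 8/2 (half the side); r_out = 8√34/2 (half the diagonal). Ratio = 1/√34 ≈ 0.171499.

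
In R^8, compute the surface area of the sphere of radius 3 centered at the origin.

S = n·V_n(r)/r = 8·V_8(3)/3 (volume-to-surface relation), giving 729·π^4 ≈ 71011.2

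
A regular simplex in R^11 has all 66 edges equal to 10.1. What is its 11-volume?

Volume = 10.1^11 · √(12/2^11) / 11! ≈ 213.946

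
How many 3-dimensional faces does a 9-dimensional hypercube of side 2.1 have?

An n-cube has C(n,k)·2^(n-k) k-faces. Here C(9,3)·2^6 = 84·64 = 5376.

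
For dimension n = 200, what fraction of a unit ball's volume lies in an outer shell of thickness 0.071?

1 - (1-0.071)^200 ≈ 0.999999599 ≈ 99.999960%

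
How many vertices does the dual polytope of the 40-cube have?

The 40-dimensional cross-polytope has 2n = 2·40 = 80 vertices.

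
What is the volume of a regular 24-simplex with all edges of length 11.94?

V = (11.94^24 / 24!) · √((24+1) / 2^24) ≈ 0.138678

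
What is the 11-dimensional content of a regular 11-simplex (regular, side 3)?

V_11 = √(12) · 3^11 / (11! · 2^(11/2)) ≈ 0.000339706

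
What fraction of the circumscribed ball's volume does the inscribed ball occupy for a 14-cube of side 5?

V_in/V_out = n^(-n/2) = 14^(-14/2) ≈ 9.48645e-09.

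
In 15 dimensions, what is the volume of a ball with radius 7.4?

Volume = π^{15/2}·(7.4)^15/Γ(17/2) ≈ 4.16779e+12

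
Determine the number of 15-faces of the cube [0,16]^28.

f_15(28-cube) = (28 choose 15) · 2^13 = 306726174720.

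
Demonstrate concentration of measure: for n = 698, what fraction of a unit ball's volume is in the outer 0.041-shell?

1 - (1-0.041)^698 ≈ 1 - 2.039e-13 ≈ (100 - 2.04e-11)%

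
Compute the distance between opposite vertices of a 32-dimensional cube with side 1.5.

Diagonal = √32 · 1.5 ≈ 8.48528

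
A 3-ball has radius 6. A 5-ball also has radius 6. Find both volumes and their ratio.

V_3(6) ≈ 904.779. V_5(6) ≈ 40931.2. Ratio V_3/V_5 ≈ 0.0221.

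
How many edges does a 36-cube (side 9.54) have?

Number of 1-faces = C(36,1)·2^(36-1) = 36·34359738368 = 1236950581248.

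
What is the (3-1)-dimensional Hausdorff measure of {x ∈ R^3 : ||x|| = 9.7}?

S_3(9.7) = 2·π^(3/2)·(9.7)^2 / Γ(3/2) = 4πr² = 4π·(9.7)² ≈ 1182.37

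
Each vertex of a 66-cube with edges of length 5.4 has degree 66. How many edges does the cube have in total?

Each of the 2^66 = 73786976294838206464 vertices has degree 66; total edges = 66·2^66/2 = 2434970217729660813312.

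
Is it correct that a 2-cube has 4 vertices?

True. The 2-cube has 2^2 = 4 vertices.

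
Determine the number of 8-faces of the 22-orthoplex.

An n-cross-polytope has 2^(k+1)·C(n,k+1) k-faces. Here 2^9·C(22,9) = 512·497420 = 254679040.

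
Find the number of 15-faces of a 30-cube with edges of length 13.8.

f_15(30-cube) = (30 choose 15) · 2^15 = 5082890895360.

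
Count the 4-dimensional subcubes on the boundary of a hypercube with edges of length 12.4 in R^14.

Choose 4 of 14 axes to span the face (C(14,4) = 1001 ways), then fix each of the remaining 10 coordinates at one of its two extreme values (2^10 = 1024 ways): 1001·1024 = 1025024.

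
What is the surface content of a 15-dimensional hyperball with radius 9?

The surface area of an n-ball is 2π^(n/2) r^(n-1) / Γ(n/2). For n=15, r=9: 216905884017408·π^7/5005 ≈ 1.30893e+14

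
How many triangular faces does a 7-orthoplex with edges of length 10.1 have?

f_2(7-orthoplex) = 2^3 · (7 choose 3) = 280.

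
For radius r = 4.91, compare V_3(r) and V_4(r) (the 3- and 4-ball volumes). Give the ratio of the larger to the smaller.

V_3(4.91) ≈ 495.83, V_4(4.91) ≈ 2868.11. The 4-ball is larger by a factor of 5.784.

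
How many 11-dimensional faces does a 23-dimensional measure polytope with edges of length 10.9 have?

An n-cube has C(n,k)·2^(n-k) k-faces. Here C(23,11)·2^12 = 1352078·4096 = 5538111488.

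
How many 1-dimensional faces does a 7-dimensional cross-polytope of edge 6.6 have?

Each 1-face is the convex hull of 2 vertices, one chosen as ±e_i from each of 2 distinct axes: 2^2·C(7,2) = 84.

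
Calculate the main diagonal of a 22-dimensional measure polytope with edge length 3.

The space diagonal of an n-cube of side s is s√n. Here 3·√22 ≈ 14.0712.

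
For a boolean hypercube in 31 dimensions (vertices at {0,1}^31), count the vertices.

An n-cube has 2^n vertices; for n = 31 that is 2^31 = 2147483648.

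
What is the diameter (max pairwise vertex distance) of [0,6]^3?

The space diagonal of an n-cube of side s is s√n. Here 6·√3 ≈ 10.3923.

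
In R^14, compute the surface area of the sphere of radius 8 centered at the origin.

|∂B_14(8)| = 68719476736·π^7/45 ≈ 4.61229e+12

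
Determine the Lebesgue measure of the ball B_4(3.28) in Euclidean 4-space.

V_4(3.28) = π^(4/2) · (3.28)^4 / Γ(4/2 + 1) ≈ 571.17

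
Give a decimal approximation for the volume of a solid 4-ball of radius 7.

The n-ball volume is π^(n/2)·r^n/Γ(n/2+1). With n=4, r=7: V = 2401·π^2/2 ≈ 11848.5.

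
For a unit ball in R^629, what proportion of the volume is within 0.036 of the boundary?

V(inner)/V(outer) = ((1-0.036)/1)^629 ≈ 9.648e-11, so the shell fraction is 1 - 9.648e-11.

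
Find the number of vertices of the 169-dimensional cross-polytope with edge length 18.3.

Number of vertices = 2n = 338.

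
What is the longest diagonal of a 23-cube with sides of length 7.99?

d = √(7.99² + 7.99² + ... + 7.99²) [23 terms] = √(23·7.99²) = 7.99√23 ≈ 38.3187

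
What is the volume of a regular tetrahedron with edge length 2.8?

Volume = (√2/12) · 2.8³ = 2.58707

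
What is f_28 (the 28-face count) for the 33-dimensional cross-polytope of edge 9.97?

Each 28-face is the convex hull of 29 vertices, one chosen as ±e_i from each of 29 distinct axes: 2^29·C(33,29) = 21968757719040.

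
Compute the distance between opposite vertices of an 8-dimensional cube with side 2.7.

The space diagonal of an n-cube of side s is s√n. Here 2.7·√8 ≈ 7.63675.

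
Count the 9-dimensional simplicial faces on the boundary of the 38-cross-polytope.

An n-cross-polytope has 2^(k+1)·C(n,k+1) k-faces. Here 2^10·C(38,10) = 1024·472733756 = 484079366144.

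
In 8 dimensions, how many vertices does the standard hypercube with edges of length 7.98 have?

Each vertex is a binary string of length 8, so there are 2^8 = 256.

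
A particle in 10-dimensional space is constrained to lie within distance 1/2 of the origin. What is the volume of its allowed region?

V_10(1/2) = π^(10/2) · (1/2)^10 / Γ(10/2 + 1) = π^5/122880 ≈ 0.00249039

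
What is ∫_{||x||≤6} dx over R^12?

The n-ball volume is π^(n/2)·r^n/Γ(n/2+1). With n=12, r=6: V = 15116544·π^6/5 ≈ 2.90658e+09.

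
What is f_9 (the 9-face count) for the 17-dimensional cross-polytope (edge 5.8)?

An n-cross-polytope has 2^(k+1)·C(n,k+1) k-faces. Here 2^10·C(17,10) = 1024·19448 = 19914752.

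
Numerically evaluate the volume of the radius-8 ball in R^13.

V = 70368744177664·π^6/135135 ≈ 5.00623e+11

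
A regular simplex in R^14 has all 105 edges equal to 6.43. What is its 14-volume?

For a regular n-simplex with edge a, V = (a^n / n!)·√((n+1)/2^n). With a=6.43, n=14: V ≈ 0.0716772.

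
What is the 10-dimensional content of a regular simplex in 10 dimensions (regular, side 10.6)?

Volume = 10.6^10 · √(11/2^10) / 10! ≈ 511.496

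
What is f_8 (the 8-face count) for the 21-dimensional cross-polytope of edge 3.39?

Each 8-face is the convex hull of 9 vertices, one chosen as ±e_i from each of 9 distinct axes: 2^9·C(21,9) = 150492160.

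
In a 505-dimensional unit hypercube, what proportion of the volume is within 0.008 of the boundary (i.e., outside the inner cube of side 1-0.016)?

Shell fraction = 1 - (1-0.016)^505 ≈ 0.99971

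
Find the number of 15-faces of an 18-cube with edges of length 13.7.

An n-cube has C(n,k)·2^(n-k) k-faces. Here C(18,15)·2^3 = 816·8 = 6528.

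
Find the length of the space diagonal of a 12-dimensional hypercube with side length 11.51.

Diagonal = √12 · 11.51 ≈ 39.8718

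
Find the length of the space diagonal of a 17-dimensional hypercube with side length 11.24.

||(11.24,11.24,...,11.24)|| = √(17)·11.24 ≈ 46.3437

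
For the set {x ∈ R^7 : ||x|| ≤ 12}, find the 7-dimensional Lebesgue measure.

V_7(12) = π^(7/2) · (12)^7 / Γ(7/2 + 1) = 191102976·π^3/35 ≈ 1.69297e+08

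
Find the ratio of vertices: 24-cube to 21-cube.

The 24-cube has 2^24 = 16777216 vertices. The 21-cube has 2^21 = 2097152 vertices. Ratio: 16777216/2097152 = 8.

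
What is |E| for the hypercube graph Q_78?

An n-cube has n·2^(n-1) edges. With n = 78: 78·151115727451828646838272 = 11787026741242634453385216.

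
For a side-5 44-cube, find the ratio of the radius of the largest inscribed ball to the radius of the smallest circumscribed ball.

Ratio = (s/2)/(s√44/2) = 44^(-1/2) ≈ 0.150756.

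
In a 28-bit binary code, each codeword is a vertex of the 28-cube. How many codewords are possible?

Number of vertices = 2^28 = 268435456.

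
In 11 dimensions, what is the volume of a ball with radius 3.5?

V = 282475249·π^5/47520 ≈ 1.81909e+06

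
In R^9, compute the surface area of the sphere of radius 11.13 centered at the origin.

The surface area of an n-ball is 2π^(n/2) r^(n-1) / Γ(n/2). For n=9, r=11.13: 6.99071e+09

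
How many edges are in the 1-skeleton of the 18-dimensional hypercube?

Number of 1-faces = C(18,1)·2^(18-1) = 18·131072 = 2359296.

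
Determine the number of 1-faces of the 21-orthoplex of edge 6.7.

Each 1-face is the convex hull of 2 vertices, one chosen as ±e_i from each of 2 distinct axes: 2^2·C(21,2) = 840.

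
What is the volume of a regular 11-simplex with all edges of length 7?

V_11 = √(12) · 7^11 / (11! · 2^(11/2)) ≈ 3.79183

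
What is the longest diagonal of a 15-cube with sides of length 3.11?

d = √(3.11² + 3.11² + ... + 3.11²) [15 terms] = √(15·3.11²) = 3.11√15 ≈ 12.045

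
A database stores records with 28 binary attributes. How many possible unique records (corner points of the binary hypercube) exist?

Each vertex is a binary string of length 28, so there are 2^28 = 268435456.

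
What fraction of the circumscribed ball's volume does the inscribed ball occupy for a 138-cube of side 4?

The radii are 4/2 and 4√138/2, so the volume ratio is (1/√138)^138 = 138^{-138/2} ≈ 2.2302e-148.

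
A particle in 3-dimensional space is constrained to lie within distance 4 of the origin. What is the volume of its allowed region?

Volume = π^{3/2}·(4)^3/Γ(5/2) = 256·π/3 ≈ 268.083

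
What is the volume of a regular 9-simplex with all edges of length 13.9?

Volume = 13.9^9 · √(10/2^9) / 9! ≈ 7459.94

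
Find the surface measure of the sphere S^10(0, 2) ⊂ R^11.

|∂B_11(2)| = 65536·π^5/945 ≈ 21222.5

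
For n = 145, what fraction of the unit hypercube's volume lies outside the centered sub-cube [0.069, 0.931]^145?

1 - (1 - 2·0.069)^145 = 1 - 0.862^145 ≈ 1 - 4.452e-10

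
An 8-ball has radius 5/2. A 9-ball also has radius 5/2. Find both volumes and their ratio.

V_8(2.5) ≈ 6193.1. V_9(2.5) ≈ 12582.8. Ratio V_8/V_9 ≈ 0.4922.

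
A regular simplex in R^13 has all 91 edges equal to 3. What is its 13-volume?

V = (3^13 / 13!) · √((13+1) / 2^13) ≈ 1.05844e-05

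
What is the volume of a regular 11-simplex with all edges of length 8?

Volume = 8^11 · √(12/2^11) / 11! ≈ 16.4725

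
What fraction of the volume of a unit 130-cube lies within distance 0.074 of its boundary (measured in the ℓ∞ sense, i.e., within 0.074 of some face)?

1 - (1 - 2·0.074)^130 = 1 - 0.852^130 ≈ 0.9999999991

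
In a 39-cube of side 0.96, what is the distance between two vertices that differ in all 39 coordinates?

||(0.96,0.96,...,0.96)|| = √(39)·0.96 ≈ 5.9952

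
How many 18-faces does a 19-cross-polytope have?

f_18(19-orthoplex) = 2^19 · (19 choose 19) = 524288.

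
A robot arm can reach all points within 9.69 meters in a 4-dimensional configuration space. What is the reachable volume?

The n-ball volume is π^(n/2)·r^n/Γ(n/2+1). With n=4, r=9.69: V ≈ 43507.6.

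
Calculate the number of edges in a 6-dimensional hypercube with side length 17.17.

Each of the 2^6 = 64 vertices has degree 6; total edges = 6·2^6/2 = 192.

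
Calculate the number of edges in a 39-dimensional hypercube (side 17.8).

Number of 1-faces = C(39,1)·2^(39-1) = 39·274877906944 = 10720238370816.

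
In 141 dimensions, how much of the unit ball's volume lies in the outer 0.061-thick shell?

Shell fraction = 1 - (1-0.061)^141 ≈ 0.99986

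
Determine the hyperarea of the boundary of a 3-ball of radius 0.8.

The surface area of an n-ball is 2π^(n/2) r^(n-1) / Γ(n/2). For n=3, r=0.8: 4πr² = 4π·(0.8)² ≈ 8.04248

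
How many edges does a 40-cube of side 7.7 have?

Each of the 2^40 = 1099511627776 vertices has degree 40; total edges = 40·2^40/2 = 21990232555520.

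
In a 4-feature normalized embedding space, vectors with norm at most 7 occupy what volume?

The n-ball volume is π^(n/2)·r^n/Γ(n/2+1). With n=4, r=7: V = 2401·π^2/2 ≈ 11848.5.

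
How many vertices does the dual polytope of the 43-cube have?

An n-cross-polytope has 2n vertices; here n = 43, giving 86.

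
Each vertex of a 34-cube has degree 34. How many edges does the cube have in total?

The 34-cube has n·2^(n-1) = 34·2^33 = 34·8589934592 = 292057776128 edges.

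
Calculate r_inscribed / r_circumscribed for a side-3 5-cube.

For an n-cube of any side s, the inradius is s/2 and the circumradius is s√n/2, so the ratio is 1/√5 ≈ 0.447214.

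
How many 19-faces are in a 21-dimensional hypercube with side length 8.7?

f_19(21-cube) = (21 choose 19) · 2^2 = 840.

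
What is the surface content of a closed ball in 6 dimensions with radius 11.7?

S_6(11.7) = 2·π^(6/2)·(11.7)^5 / Γ(6/2) ≈ 6.79797e+06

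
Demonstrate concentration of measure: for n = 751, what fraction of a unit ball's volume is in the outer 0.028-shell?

1 - (1-0.028)^751 ≈ 0.9999999995 ≈ (100 - 5.46e-08)%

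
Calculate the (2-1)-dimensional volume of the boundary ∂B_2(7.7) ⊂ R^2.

|∂B_2(7.7)| = 2πr = 2π·7.7 ≈ 48.3805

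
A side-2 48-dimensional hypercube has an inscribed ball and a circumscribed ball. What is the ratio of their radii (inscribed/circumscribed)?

r_in / r_out = (2/2) / (2√48/2) = 1/√48 ≈ 0.144338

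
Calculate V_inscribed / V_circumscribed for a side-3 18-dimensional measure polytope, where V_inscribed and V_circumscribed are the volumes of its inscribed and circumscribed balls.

Volume scales as r^n, and r_in/r_out = 1/√18, giving (1/√18)^18 ≈ 5.04136e-12.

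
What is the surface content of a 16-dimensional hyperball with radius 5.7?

S = n·V_n(r)/r = 16·V_16(5.7)/5.7 (volume-to-surface relation), giving 8.20203e+11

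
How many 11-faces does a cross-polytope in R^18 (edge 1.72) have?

f_11(18-orthoplex) = 2^12 · (18 choose 12) = 76038144.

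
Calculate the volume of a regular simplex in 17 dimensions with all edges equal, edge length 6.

Volume = 6^17 · √(18/2^17) / 17! ≈ 0.000557679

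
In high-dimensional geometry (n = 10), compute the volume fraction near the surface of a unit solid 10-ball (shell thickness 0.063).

1 - (1-0.063)^10 ≈ 0.47833 ≈ 47.83%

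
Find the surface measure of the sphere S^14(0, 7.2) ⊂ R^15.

S = n·V_n(r)/r = 15·V_15(7.2)/7.2 (volume-to-surface relation), giving 5.75673e+12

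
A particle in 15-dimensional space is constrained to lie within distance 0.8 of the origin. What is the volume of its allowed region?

V_15(0.8) = π^(15/2) · (0.8)^15 / Γ(15/2 + 1) ≈ 0.0134208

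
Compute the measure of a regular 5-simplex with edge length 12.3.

For a regular n-simplex with edge a, V = (a^n / n!)·√((n+1)/2^n). With a=12.3, n=5: V ≈ 1015.89.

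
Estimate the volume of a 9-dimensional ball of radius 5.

V_9(5) = π^(9/2) · (5)^9 / Γ(9/2 + 1) = 12500000·π^4/189 ≈ 6.4424e+06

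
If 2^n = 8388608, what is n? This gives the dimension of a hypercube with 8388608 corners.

n = log_2(8388608) = 23.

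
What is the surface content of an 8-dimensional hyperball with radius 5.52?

The surface area of an n-ball is 2π^(n/2) r^(n-1) / Γ(n/2). For n=8, r=5.52: 5.07051e+06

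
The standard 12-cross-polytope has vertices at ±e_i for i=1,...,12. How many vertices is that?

An n-cross-polytope has 2n vertices; here n = 12, giving 24.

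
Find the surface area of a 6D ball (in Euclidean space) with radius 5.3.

The surface area of an n-ball is 2π^(n/2) r^(n-1) / Γ(n/2). For n=6, r=5.3: 129667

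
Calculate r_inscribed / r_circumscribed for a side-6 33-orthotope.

r_in = 6/2 (half the side); r_out = 6√33/2 (half the diagonal). Ratio = 1/√33 ≈ 0.174078.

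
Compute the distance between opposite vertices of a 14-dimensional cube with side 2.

||(2,2,...,2)|| = √(14)·2 ≈ 7.48331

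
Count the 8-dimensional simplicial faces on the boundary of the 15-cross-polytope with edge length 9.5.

An n-cross-polytope has 2^(k+1)·C(n,k+1) k-faces. Here 2^9·C(15,9) = 512·5005 = 2562560.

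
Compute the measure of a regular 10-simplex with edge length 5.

Volume = 5^10 · √(11/2^10) / 10! ≈ 0.278922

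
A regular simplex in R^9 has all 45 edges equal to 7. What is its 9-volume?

Volume = 7^9 · √(10/2^9) / 9! ≈ 15.5412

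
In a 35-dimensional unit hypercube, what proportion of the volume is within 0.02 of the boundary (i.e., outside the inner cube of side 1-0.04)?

The inner cube has side 1-2·0.02 = 0.96 and volume (0.96)^35 ≈ 0.2396, so the shell holds 0.760397 of the volume.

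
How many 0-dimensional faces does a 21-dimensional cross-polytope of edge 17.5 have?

Number of 0-faces = 2^(0+1) · C(21,0+1) = 2 · 21 = 42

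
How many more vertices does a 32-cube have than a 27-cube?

The 32-cube has 2^32 = 4294967296 vertices. The 27-cube has 2^27 = 134217728 vertices. Difference: 4294967296 - 134217728 = 4160749568.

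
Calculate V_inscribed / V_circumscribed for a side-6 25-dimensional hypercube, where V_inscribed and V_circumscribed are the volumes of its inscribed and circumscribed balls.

V_in / V_out = (r_in/r_out)^25 = (1/√25)^25 = 25^(-25/2) ≈ 3.35544e-18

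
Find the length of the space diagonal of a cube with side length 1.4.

d = √(1.4² + 1.4² + ... + 1.4²) [3 terms] = √(3·1.4²) = 1.4√3 ≈ 2.42487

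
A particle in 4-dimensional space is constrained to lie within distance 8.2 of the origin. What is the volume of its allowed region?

V_4(8.2) = π^(4/2) · (8.2)^4 / Γ(4/2 + 1) ≈ 22311.3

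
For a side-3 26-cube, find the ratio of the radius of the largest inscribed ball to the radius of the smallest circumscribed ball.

r_in = 3/2 (half the side); r_out = 3√26/2 (half the diagonal). Ratio = 1/√26 ≈ 0.196116.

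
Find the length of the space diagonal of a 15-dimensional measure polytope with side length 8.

||(8,8,...,8)|| = √(15)·8 ≈ 30.9839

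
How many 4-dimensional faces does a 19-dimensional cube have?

Choose 4 of 19 axes to span the face (C(19,4) = 3876 ways), then fix each of the remaining 15 coordinates at one of its two extreme values (2^15 = 32768 ways): 3876·32768 = 127008768.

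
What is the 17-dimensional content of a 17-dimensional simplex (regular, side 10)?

For a regular n-simplex with edge a, V = (a^n / n!)·√((n+1)/2^n). With a=10, n=17: V ≈ 3.29468.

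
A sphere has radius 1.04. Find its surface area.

S = n·V_n(r)/r = 3·V_3(1.04)/1.04 (volume-to-surface relation), giving 4πr² = 4π·(1.04)² ≈ 13.5918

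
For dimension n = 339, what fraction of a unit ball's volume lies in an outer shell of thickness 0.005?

1 - (1-0.005)^339 ≈ 0.81718 ≈ 81.72%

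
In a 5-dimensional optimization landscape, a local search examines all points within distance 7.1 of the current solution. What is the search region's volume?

The n-ball volume is π^(n/2)·r^n/Γ(n/2+1). With n=5, r=7.1: V ≈ 94970.8.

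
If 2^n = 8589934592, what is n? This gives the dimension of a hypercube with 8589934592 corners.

n = log_2(8589934592) = 33.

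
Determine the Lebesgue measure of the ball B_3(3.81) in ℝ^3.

The n-ball volume is π^(n/2)·r^n/Γ(n/2+1). With n=3, r=3.81: V ≈ 231.667.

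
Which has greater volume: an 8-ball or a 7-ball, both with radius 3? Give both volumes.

V_8(3) ≈ 26629.2. V_7(3) ≈ 10333.1. The 8-ball is larger.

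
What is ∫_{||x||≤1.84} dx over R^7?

V_7(1.84) = π^(7/2) · (1.84)^7 / Γ(7/2 + 1) ≈ 337.369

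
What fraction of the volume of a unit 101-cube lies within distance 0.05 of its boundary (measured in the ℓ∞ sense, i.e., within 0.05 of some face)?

The inner cube has side 1-2·0.05 = 0.9 and volume (0.9)^101 ≈ 2.391e-05, so the shell holds 0.999976 of the volume.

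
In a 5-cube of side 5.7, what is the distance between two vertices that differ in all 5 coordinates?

d = √(5.7² + 5.7² + ... + 5.7²) [5 terms] = √(5·5.7²) = 5.7√5 ≈ 12.7456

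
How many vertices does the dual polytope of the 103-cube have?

Number of vertices = 2n = 206.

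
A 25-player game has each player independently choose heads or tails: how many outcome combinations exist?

Each vertex is a binary string of length 25, so there are 2^25 = 33554432.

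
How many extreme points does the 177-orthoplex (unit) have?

An n-cross-polytope has 2n vertices; here n = 177, giving 354.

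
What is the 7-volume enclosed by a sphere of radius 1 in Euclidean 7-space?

V = 16·π^3/105 ≈ 4.72477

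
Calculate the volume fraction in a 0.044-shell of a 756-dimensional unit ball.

Shell fraction = 1 - (1-0.044)^756 ≈ 1 - 1.683e-15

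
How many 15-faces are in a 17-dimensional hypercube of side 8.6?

Number of 15-faces = C(17,15) · 2^(17-15) = 136 · 4 = 544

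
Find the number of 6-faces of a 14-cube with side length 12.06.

An n-cube has C(n,k)·2^(n-k) k-faces. Here C(14,6)·2^8 = 3003·256 = 768768.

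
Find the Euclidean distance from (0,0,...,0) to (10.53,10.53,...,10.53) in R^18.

||(10.53,10.53,...,10.53)|| = √(18)·10.53 ≈ 44.675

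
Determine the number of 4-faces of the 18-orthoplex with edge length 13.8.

Each 4-face is the convex hull of 5 vertices, one chosen as ±e_i from each of 5 distinct axes: 2^5·C(18,5) = 274176.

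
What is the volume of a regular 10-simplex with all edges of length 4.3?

V = (4.3^10 / 10!) · √((10+1) / 2^10) ≈ 0.061726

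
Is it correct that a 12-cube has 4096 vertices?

True. The 12-cube has 2^12 = 4096 vertices.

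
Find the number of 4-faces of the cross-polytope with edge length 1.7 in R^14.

f_4(14-orthoplex) = 2^5 · (14 choose 5) = 64064.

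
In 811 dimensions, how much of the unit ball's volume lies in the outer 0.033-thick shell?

Shell fraction = 1 - (1-0.033)^811 ≈ 1 - 1.517e-12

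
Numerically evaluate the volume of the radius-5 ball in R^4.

The n-ball volume is π^(n/2)·r^n/Γ(n/2+1). With n=4, r=5: V = 625·π^2/2 ≈ 3084.25.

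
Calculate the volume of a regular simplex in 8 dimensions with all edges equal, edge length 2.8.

V_8 = √(9) · 2.8^8 / (8! · 2^(8/2)) ≈ 0.0175689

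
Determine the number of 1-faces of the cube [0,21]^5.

f_1(5-cube) = (5 choose 1) · 2^4 = 80.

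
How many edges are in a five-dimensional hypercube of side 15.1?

f_1(5-cube) = (5 choose 1) · 2^4 = 80.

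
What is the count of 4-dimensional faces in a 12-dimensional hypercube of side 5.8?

Choose 4 of 12 axes to span the face (C(12,4) = 495 ways), then fix each of the remaining 8 coordinates at one of its two extreme values (2^8 = 256 ways): 495·256 = 126720.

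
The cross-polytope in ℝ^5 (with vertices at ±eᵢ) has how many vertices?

Number of vertices = 2n = 10.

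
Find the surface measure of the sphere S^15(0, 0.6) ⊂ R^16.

|∂B_16(0.6)| ≈ 0.00177038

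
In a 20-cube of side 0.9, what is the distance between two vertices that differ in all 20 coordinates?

||(0.9,0.9,...,0.9)|| = √(20)·0.9 ≈ 4.02492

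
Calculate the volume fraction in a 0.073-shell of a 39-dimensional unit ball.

Shell fraction = 1 - (1-0.073)^39 ≈ 0.947987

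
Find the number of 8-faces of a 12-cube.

Choose 8 of 12 axes to span the face (C(12,8) = 495 ways), then fix each of the remaining 4 coordinates at one of its two extreme values (2^4 = 16 ways): 495·16 = 7920.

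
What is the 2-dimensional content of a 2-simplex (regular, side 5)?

Area = (√3/4) · 5² = 10.8253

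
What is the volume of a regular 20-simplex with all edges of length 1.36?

Volume = 1.36^20 · √(21/2^20) / 20! ≈ 8.61913e-19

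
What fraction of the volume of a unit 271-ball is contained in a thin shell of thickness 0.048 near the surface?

Shell fraction = 1 - (1-0.048)^271 ≈ 0.9999983759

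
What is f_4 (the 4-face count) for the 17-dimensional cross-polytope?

Number of 4-faces = 2^(4+1) · C(17,4+1) = 32 · 6188 = 198016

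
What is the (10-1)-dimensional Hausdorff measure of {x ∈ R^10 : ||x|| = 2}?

|∂B_10(2)| = 128·π^5/3 ≈ 13056.8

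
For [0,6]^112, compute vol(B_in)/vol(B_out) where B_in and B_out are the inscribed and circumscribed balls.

V_in/V_out = n^(-n/2) = 112^(-112/2) ≈ 1.75304e-115.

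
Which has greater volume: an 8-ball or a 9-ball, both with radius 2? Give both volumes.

V_8(2) ≈ 1039.03. V_9(2) ≈ 1688.84. The 9-ball is larger.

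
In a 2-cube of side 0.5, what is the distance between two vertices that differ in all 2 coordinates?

The space diagonal of an n-cube of side s is s√n. Here 0.5·√2 ≈ 0.707107.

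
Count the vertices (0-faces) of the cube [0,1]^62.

An n-cube has 2^n vertices; for n = 62 that is 2^62 = 4611686018427387904.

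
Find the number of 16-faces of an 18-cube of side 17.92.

Choose 16 of 18 axes to span the face (C(18,16) = 153 ways), then fix each of the remaining 2 coordinates at one of its two extreme values (2^2 = 4 ways): 153·4 = 612.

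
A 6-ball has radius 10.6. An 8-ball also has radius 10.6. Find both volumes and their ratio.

V_6(10.6) ≈ 7.3305e+06. V_8(10.6) ≈ 6.46897e+08. Ratio V_6/V_8 ≈ 0.01133.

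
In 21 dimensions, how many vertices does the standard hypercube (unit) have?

Number of vertices = 2^21 = 2097152.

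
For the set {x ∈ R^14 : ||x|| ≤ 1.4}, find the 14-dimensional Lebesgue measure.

Volume = π^{14/2}·(1.4)^14/Γ(8) ≈ 66.5903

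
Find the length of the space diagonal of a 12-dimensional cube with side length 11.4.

The space diagonal of an n-cube of side s is s√n. Here 11.4·√12 ≈ 39.4908.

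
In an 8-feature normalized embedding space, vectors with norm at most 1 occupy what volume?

V_8(1) = π^(8/2) · (1)^8 / Γ(8/2 + 1) = π^4/24 ≈ 4.05871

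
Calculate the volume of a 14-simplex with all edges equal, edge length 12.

For a regular n-simplex with edge a, V = (a^n / n!)·√((n+1)/2^n). With a=12, n=14: V ≈ 445.62.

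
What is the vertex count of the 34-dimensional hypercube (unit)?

The 34-cube has 2^34 = 17179869184 vertices.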